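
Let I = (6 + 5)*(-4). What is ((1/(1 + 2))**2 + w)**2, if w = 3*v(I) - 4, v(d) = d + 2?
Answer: 1366561/81 ≈ 16871.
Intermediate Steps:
I = -44 (I = 11*(-4) = -44)
v(d) = 2 + d
w = -130 (w = 3*(2 - 44) - 4 = 3*(-42) - 4 = -126 - 4 = -130)
((1/(1 + 2))**2 + w)**2 = ((1/(1 + 2))**2 - 130)**2 = ((1/3)**2 - 130)**2 = (1/9 - 130)**2 = (-1169/9)**2 = 1366561/81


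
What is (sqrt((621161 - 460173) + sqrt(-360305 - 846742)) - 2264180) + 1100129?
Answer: -1164051 + sqrt(160988 + I*sqrt(1207047)) ≈ -1.1637e+6 + 1.3691*I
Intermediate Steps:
(sqrt((621161 - 460173) + sqrt(-360305 - 846742)) - 2264180) + 1100129 = (sqrt(160988 + sqrt(-1207047)) - 2264180) + 1100129 = (sqrt(160988 + I*sqrt(1207047)) - 2264180) + 1100129 = (-2264180 + sqrt(160988 + I*sqrt(1207047))) + 1100129 = -1164051 + sqrt(160988 + I*sqrt(1207047))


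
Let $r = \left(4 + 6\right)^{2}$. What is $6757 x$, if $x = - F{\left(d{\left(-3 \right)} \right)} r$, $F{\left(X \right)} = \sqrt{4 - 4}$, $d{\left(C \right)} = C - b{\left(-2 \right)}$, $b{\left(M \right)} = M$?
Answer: $0$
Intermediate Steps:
$r = 100$ ($r = 10^{2} = 100$)
$d{\left(C \right)} = 2 + C$ ($d{\left(C \right)} = C - -2 = C + 2 = 2 + C$)
$F{\left(X \right)} = 0$ ($F{\left(X \right)} = \sqrt{0} = 0$)
$x = 0$ ($x = \left(-1\right) 0 \cdot 100 = 0 \cdot 100 = 0$)
$6757 x = 6757 \cdot 0 = 0$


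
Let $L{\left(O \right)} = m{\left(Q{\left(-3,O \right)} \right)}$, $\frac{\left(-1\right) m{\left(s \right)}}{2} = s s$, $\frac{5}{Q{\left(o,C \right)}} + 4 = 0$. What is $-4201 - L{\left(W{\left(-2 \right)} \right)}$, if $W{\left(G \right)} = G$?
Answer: $- \frac{33583}{8} \approx -4197.9$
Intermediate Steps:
$Q{\left(o,C \right)} = - \frac{5}{4}$ ($Q{\left(o,C \right)} = \frac{5}{-4 + 0} = \frac{5}{-4} = 5 \left(- \frac{1}{4}\right) = - \frac{5}{4}$)
$m{\left(s \right)} = - 2 s^{2}$ ($m{\left(s \right)} = - 2 s s = - 2 s^{2}$)
$L{\left(O \right)} = - \frac{25}{8}$ ($L{\left(O \right)} = - 2 \left(- \frac{5}{4}\right)^{2} = \left(-2\right) \frac{25}{16} = - \frac{25}{8}$)
$-4201 - L{\left(W{\left(-2 \right)} \right)} = -4201 - - \frac{25}{8} = -4201 + \frac{25}{8} = - \frac{33583}{8}$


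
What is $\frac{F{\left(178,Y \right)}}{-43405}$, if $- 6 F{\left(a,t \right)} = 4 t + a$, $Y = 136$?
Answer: $\frac{361}{130215} \approx 0.0027723$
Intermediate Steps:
$F{\left(a,t \right)} = - \frac{2 t}{3} - \frac{a}{6}$ ($F{\left(a,t \right)} = - \frac{4 t + a}{6} = - \frac{a + 4 t}{6} = - \frac{2 t}{3} - \frac{a}{6}$)
$\frac{F{\left(178,Y \right)}}{-43405} = \frac{\left(- \frac{2}{3}\right) 136 - \frac{89}{3}}{-43405} = \left(- \frac{272}{3} - \frac{89}{3}\right) \left(- \frac{1}{43405}\right) = \left(- \frac{361}{3}\right) \left(- \frac{1}{43405}\right) = \frac{361}{130215}$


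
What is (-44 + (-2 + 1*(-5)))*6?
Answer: -306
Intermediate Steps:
(-44 + (-2 + 1*(-5)))*6 = (-44 + (-2 - 5))*6 = (-44 - 7)*6 = -51*6 = -306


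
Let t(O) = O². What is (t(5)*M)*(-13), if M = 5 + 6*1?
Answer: -3575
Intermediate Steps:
M = 11 (M = 5 + 6 = 11)
(t(5)*M)*(-13) = (5²*11)*(-13) = (25*11)*(-13) = 275*(-13) = -3575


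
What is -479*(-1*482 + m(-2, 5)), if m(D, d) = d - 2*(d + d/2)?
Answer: 235668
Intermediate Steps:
m(D, d) = -2*d (m(D, d) = d - 2*(d + d*(½)) = d - 2*(d + d/2) = d - 2*3*d/2 = d - 3*d = -2*d)
-479*(-1*482 + m(-2, 5)) = -479*(-1*482 - 2*5) = -479*(-482 - 10) = -479*(-492) = 235668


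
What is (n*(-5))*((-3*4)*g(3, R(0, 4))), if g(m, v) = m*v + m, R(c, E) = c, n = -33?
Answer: -5940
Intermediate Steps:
g(m, v) = m + m*v
(n*(-5))*((-3*4)*g(3, R(0, 4))) = (-33*(-5))*((-3*4)*(3*(1 + 0))) = 165*(-36) = -5940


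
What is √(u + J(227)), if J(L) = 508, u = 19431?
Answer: √19939 ≈ 141.21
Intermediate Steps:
√(u + J(227)) = √(19431 + 508) = √19939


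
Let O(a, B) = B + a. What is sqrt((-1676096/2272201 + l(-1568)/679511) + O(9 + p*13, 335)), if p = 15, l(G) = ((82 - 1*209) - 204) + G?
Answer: sqrt(1283152345574243919560800014)/1543985573711 ≈ 23.200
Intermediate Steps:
l(G) = -331 + G (l(G) = ((82 - 209) - 204) + G = (-127 - 204) + G = -331 + G)
sqrt((-1676096/2272201 + l(-1568)/679511) + O(9 + p*13, 335)) = sqrt((-1676096/2272201 + (-331 - 1568)/679511) + (335 + (9 + 15*13))) = sqrt((-1676096*1/2272201 - 1899*1/679511) + (335 + (9 + 195))) = sqrt((-1676096/2272201 - 1899/679511) + (335 + 204)) = sqrt(-1143240578755/1543985573711 + 539) = sqrt(831064983651474/1543985573711) = sqrt(1283152345574243919560800014)/1543985573711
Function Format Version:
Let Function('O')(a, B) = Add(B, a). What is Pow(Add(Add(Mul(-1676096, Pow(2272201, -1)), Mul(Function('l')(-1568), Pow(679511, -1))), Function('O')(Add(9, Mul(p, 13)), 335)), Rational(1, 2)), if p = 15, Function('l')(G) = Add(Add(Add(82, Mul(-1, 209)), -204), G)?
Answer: Mul(Rational(1, 1543985573711), Pow(1283152345574243919560800014, Rational(1, 2))) ≈ 23.200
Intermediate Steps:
Function('l')(G) = Add(-331, G) (Function('l')(G) = Add(Add(Add(82, -209), -204), G) = Add(Add(-127, -204), G) = Add(-331, G))
Pow(Add(Add(Mul(-1676096, Pow(2272201, -1)), Mul(Function('l')(-1568), Pow(679511, -1))), Function('O')(Add(9, Mul(p, 13)), 335)), Rational(1, 2)) = Pow(Add(Add(Mul(-1676096, Pow(2272201, -1)), Mul(Add(-331, -1568), Pow(679511, -1))), Add(335, Add(9, Mul(15, 13)))), Rational(1, 2)) = Pow(Add(Add(Mul(-1676096, Rational(1, 2272201)), Mul(-1899, Rational(1, 679511))), Add(335, Add(9, 195))), Rational(1, 2)) = Pow(Add(Add(Rational(-1676096, 2272201), Rational(-1899, 679511)), Add(335, 204)), Rational(1, 2)) = Pow(Add(Rational(-1143240578755, 1543985573711), 539), Rational(1, 2)) = Pow(Rational(831064983651474, 1543985573711), Rational(1, 2)) = Mul(Rational(1, 1543985573711), Pow(1283152345574243919560800014, Rational(1, 2)))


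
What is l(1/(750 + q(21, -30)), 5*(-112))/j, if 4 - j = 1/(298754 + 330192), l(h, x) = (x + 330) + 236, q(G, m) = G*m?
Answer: 3773676/2515783 ≈ 1.5000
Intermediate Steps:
l(h, x) = 566 + x (l(h, x) = (330 + x) + 236 = 566 + x)
j = 2515783/628946 (j = 4 - 1/(298754 + 330192) = 4 - 1/628946 = 2515783/628946 ≈ 4.0000)
l(1/(750 + q(21, -30)), 5*(-112))/j = (566 + 5*(-112))/(2515783/628946) = (566 - 560)*(628946/2515783) = 6*(628946/2515783) = 3773676/2515783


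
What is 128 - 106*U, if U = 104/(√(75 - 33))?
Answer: 128 - 5512*√42/21 ≈ -1573.0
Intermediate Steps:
U = 52*√42/21 (U = 104/(√42) = 104*(√42/42) = 52*√42/21 ≈ 16.048)
128 - 106*U = 128 - 5512*√42/21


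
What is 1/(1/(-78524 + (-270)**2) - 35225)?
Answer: -5624/198105401 ≈ -2.8389e-5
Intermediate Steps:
1/(1/(-78524 + (-270)**2) - 35225) = 1/(1/(-78524 + 72900) - 35225) = 1/(1/(-5624) - 35225) = 1/(-1/5624 - 35225) = 1/(-198105401/5624) = -5624/198105401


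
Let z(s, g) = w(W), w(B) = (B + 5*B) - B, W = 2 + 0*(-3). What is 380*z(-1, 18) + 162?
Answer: 3962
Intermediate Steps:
W = 2 (W = 2 + 0 = 2)
w(B) = 5*B (w(B) = 6*B - B = 5*B)
z(s, g) = 10 (z(s, g) = 5*2 = 10)
380*z(-1, 18) + 162 = 380*10 + 162 = 3800 + 162 = 3962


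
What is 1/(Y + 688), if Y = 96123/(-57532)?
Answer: 57532/39485893 ≈ 0.0014570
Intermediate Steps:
Y = -96123/57532 (Y = 96123*(-1/57532) = -96123/57532 ≈ -1.6708)
1/(Y + 688) = 1/(-96123/57532 + 688) = 1/(39485893/57532) = 57532/39485893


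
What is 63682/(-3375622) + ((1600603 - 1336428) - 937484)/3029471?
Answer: -72522336630/300774969293 ≈ -0.24112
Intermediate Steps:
63682/(-3375622) + ((1600603 - 1336428) - 937484)/3029471 = 63682*(-1/3375622) + (264175 - 937484)*(1/3029471) = -1873/99283 - 673309*1/3029471 = -1873/99283 - 673309/3029471 = -72522336630/300774969293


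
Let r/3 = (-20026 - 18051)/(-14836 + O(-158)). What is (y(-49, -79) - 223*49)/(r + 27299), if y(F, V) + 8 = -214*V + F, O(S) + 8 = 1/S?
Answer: 13889180466/64043840045 ≈ 0.21687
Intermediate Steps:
O(S) = -8 + 1/S
y(F, V) = -8 + F - 214*V (y(F, V) = -8 + (-214*V + F) = -8 + (F - 214*V) = -8 + F - 214*V)
r = 18048498/2345353 (r = 3*((-20026 - 18051)/(-14836 + (-8 + 1/(-158)))) = 3*(-38077/(-14836 + (-8 - 1/158))) = 3*(-38077/(-14836 - 1265/158)) = 3*(-38077/(-2345353/158)) = 3*(-38077*(-158/2345353)) = 3*(6016166/2345353) = 18048498/2345353 ≈ 7.6954)
(y(-49, -79) - 223*49)/(r + 27299) = ((-8 - 49 - 214*(-79)) - 223*49)/(18048498/2345353 + 27299) = ((-8 - 49 + 16906) - 10927)/(64043840045/2345353) = (16849 - 10927)*(2345353/64043840045) = 5922*(2345353/64043840045) = 13889180466/64043840045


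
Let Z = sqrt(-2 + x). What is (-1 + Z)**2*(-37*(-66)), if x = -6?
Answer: -17094 - 9768*I*sqrt(2) ≈ -17094.0 - 13814.0*I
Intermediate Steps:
Z = 2*I*sqrt(2) (Z = sqrt(-2 - 6) = sqrt(-8) = 2*I*sqrt(2) ≈ 2.8284*I)
(-1 + Z)**2*(-37*(-66)) = (-1 + 2*I*sqrt(2))**2*(-37*(-66)) = (-1 + 2*I*sqrt(2))**2*2442 = 2442*(-1 + 2*I*sqrt(2))**2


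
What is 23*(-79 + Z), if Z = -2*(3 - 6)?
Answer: -1679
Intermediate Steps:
Z = 6 (Z = -2*(-3) = 6)
23*(-79 + Z) = 23*(-79 + 6) = 23*(-73) = -1679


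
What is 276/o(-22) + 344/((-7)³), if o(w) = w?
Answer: -51118/3773 ≈ -13.548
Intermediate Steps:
276/o(-22) + 344/((-7)³) = 276/(-22) + 344/((-7)³) = 276*(-1/22) + 344/(-343) = -138/11 + 344*(-1/343) = -138/11 - 344/343 = -51118/3773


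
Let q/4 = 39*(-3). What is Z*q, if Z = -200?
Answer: 93600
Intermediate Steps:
q = -468 (q = 4*(39*(-3)) = 4*(-117) = -468)
Z*q = -200*(-468) = 93600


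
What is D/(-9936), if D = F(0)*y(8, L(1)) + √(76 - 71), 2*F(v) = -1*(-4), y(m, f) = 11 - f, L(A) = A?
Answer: -5/2484 - √5/9936 ≈ -0.0022379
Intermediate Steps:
F(v) = 2 (F(v) = (-1*(-4))/2 = (½)*4 = 2)
D = 20 + √5 (D = 2*(11 - 1*1) + √(76 - 71) = 2*(11 - 1) + √5 = 2*10 + √5 = 20 + √5 ≈ 22.236)
D/(-9936) = (20 + √5)/(-9936) = (20 + √5)*(-1/9936) = -5/2484 - √5/9936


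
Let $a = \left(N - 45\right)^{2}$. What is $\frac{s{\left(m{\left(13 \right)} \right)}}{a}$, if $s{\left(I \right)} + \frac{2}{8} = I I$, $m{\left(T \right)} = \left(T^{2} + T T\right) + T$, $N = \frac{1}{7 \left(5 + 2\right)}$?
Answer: $\frac{62274737}{1022656} \approx 60.895$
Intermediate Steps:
$N = \frac{1}{49}$ ($N = \frac{1}{7 \cdot 7} = \frac{1}{49} \approx 0.020408$)
$m{\left(T \right)} = T + 2 T^{2}$ ($m{\left(T \right)} = \left(T^{2} + T^{2}\right) + T = 2 T^{2} + T = T + 2 T^{2}$)
$a = \frac{4857616}{2401}$ ($a = \left(\frac{1}{49} - 45\right)^{2} = \left(- \frac{2204}{49}\right)^{2} = \frac{4857616}{2401} \approx 2023.2$)
$s{\left(I \right)} = - \frac{1}{4} + I^{2}$ ($s{\left(I \right)} = - \frac{1}{4} + I I = - \frac{1}{4} + I^{2}$)
$\frac{s{\left(m{\left(13 \right)} \right)}}{a} = \frac{- \frac{1}{4} + \left(13 \left(1 + 2 \cdot 13\right)\right)^{2}}{\frac{4857616}{2401}} = \left(- \frac{1}{4} + \left(13 \left(1 + 26\right)\right)^{2}\right) \frac{2401}{4857616} = \left(- \frac{1}{4} + \left(13 \cdot 27\right)^{2}\right) \frac{2401}{4857616} = \left(- \frac{1}{4} + 351^{2}\right) \frac{2401}{4857616} = \left(- \frac{1}{4} + 123201\right) \frac{2401}{4857616} = \frac{492803}{4} \cdot \frac{2401}{4857616} = \frac{62274737}{1022656}$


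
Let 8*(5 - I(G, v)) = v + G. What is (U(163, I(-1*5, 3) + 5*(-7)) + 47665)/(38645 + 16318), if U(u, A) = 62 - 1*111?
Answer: 512/591 ≈ 0.86633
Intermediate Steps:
I(G, v) = 5 - G/8 - v/8 (I(G, v) = 5 - (v + G)/8 = 5 - (G + v)/8 = 5 + (-G/8 - v/8) = 5 - G/8 - v/8)
U(u, A) = -49 (U(u, A) = 62 - 111 = -49)
(U(163, I(-1*5, 3) + 5*(-7)) + 47665)/(38645 + 16318) = (-49 + 47665)/(38645 + 16318) = 47616/54963 = 47616*(1/54963) = 512/591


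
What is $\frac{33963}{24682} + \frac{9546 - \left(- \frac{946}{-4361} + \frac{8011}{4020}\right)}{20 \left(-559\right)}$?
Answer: $\frac{4197780971011}{8035960623600} \approx 0.52237$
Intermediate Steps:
$\frac{33963}{24682} + \frac{9546 - \left(- \frac{946}{-4361} + \frac{8011}{4020}\right)}{20 \left(-559\right)} = 33963 \cdot \frac{1}{24682} + \frac{9546 - \left(\left(-946\right) \left(- \frac{1}{4361}\right) + 8011 \cdot \frac{1}{4020}\right)}{-11180} = \frac{33963}{24682} + \left(9546 - \left(\frac{946}{4361} + \frac{8011}{4020}\right)\right) \left(- \frac{1}{11180}\right) = \frac{33963}{24682} + \left(9546 - \frac{38738891}{17531220}\right) \left(- \frac{1}{11180}\right) = \frac{33963}{24682} + \frac{167314287229}{17531220} \left(- \frac{1}{11180}\right) = \frac{33963}{24682} - \frac{167314287229}{195999039600} = \frac{4197780971011}{8035960623600}$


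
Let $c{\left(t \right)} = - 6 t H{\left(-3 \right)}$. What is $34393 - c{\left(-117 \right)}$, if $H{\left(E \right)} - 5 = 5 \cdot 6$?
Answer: $9823$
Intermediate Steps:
$H{\left(E \right)} = 35$ ($H{\left(E \right)} = 5 + 5 \cdot 6 = 5 + 30 = 35$)
$c{\left(t \right)} = - 210 t$ ($c{\left(t \right)} = - 6 t 35 = - 210 t$)
$34393 - c{\left(-117 \right)} = 34393 - \left(-210\right) \left(-117\right) = 34393 - 24570 = 9823$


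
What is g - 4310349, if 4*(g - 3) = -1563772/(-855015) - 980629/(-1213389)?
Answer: -851778258901932757/197612532540 ≈ -4.3103e+6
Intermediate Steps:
g = 723119323703/197612532540 (g = 3 + (-1563772/(-855015) - 980629/(-1213389))/4 = 3 + (-1563772*(-1/855015) - 980629*(-1/1213389))/4 = 3 + (223396/122145 + 980629/1213389)/4 = 3 + (¼)*(130281726083/49403133135) = 3 + 130281726083/197612532540 = 723119323703/197612532540 ≈ 3.6593)
g - 4310349 = 723119323703/197612532540 - 4310349 = -851778258901932757/197612532540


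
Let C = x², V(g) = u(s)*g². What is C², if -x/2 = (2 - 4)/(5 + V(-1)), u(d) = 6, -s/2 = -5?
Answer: 256/14641 ≈ 0.017485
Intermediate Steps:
s = 10 (s = -2*(-5) = 10)
V(g) = 6*g²
x = 4/11 (x = -2*(2 - 4)/(5 + 6*(-1)²) = -(-4)/(5 + 6*1) = -(-4)/(5 + 6) = -(-4)/11 = -2*(-2/11) = 4/11 ≈ 0.36364)
C = 16/121 (C = (4/11)² = 16/121 ≈ 0.13223)
C² = (16/121)² = 256/14641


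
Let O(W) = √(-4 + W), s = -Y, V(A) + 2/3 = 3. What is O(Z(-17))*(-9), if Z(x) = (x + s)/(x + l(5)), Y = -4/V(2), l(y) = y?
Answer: -3*I*√4809/14 ≈ -14.86*I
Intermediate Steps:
V(A) = 7/3 (V(A) = -⅔ + 3 = 7/3)
Y = -12/7 (Y = -4/7/3 = -4*3/7 = -12/7 ≈ -1.7143)
s = 12/7 (s = -1*(-12/7) = 12/7 ≈ 1.7143)
Z(x) = (12/7 + x)/(5 + x) (Z(x) = (x + 12/7)/(x + 5) = (12/7 + x)/(5 + x))
O(Z(-17))*(-9) = √(-4 + (12/7 - 17)/(5 - 17))*(-9) = √(-4 - 107/7/(-12))*(-9) = √(-4 - 1/12*(-107/7))*(-9) = √(-4 + 107/84)*(-9) = √(-229/84)*(-9) = (I*√4809/42)*(-9) = -3*I*√4809/14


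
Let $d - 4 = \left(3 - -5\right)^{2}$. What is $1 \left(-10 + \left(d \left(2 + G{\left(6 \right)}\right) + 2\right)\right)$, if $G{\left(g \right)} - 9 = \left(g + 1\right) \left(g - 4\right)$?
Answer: $1692$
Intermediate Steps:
$G{\left(g \right)} = 9 + \left(1 + g\right) \left(-4 + g\right)$ ($G{\left(g \right)} = 9 + \left(g + 1\right) \left(g - 4\right) = 9 + \left(1 + g\right) \left(-4 + g\right)$)
$d = 68$ ($d = 4 + \left(3 - -5\right)^{2} = 4 + \left(3 + 5\right)^{2} = 4 + 8^{2} = 4 + 64 = 68$)
$1 \left(-10 + \left(d \left(2 + G{\left(6 \right)}\right) + 2\right)\right) = 1 \left(-10 + \left(68 \left(2 + \left(5 + 6^{2} - 18\right)\right) + 2\right)\right) = 1 \left(-10 + \left(68 \left(2 + \left(5 + 36 - 18\right)\right) + 2\right)\right) = 1 \left(-10 + \left(68 \left(2 + 23\right) + 2\right)\right) = 1 \left(-10 + \left(68 \cdot 25 + 2\right)\right) = 1 \left(-10 + \left(1700 + 2\right)\right) = 1 \left(-10 + 1702\right) = 1 \cdot 1692 = 1692$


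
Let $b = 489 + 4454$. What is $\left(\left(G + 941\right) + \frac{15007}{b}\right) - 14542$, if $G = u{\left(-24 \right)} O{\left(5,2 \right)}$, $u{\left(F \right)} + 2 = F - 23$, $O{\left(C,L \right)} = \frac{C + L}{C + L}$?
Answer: $- \frac{67456943}{4943} \approx -13647.0$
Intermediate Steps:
$b = 4943$
$O{\left(C,L \right)} = 1$
$u{\left(F \right)} = -25 + F$ ($u{\left(F \right)} = -2 + \left(F - 23\right) = -2 + \left(-23 + F\right) = -25 + F$)
$G = -49$ ($G = \left(-25 - 24\right) 1 = \left(-49\right) 1 = -49$)
$\left(\left(G + 941\right) + \frac{15007}{b}\right) - 14542 = \left(\left(-49 + 941\right) + \frac{15007}{4943}\right) - 14542 = \left(892 + 15007 \cdot \frac{1}{4943}\right) - 14542 = \left(892 + \frac{15007}{4943}\right) - 14542 = \frac{4424163}{4943} - 14542 = - \frac{67456943}{4943}$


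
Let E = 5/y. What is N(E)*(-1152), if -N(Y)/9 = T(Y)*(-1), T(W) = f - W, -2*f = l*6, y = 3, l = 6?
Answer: 203904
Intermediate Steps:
E = 5/3 ≈ 1.6667
f = -18 (f = -3*6 = -1/2*36 = -18)
T(W) = -18 - W
N(Y) = -162 - 9*Y (N(Y) = -9*(-18 - Y)*(-1) = -9*(18 + Y) = -162 - 9*Y)
N(E)*(-1152) = (-162 - 9*5/3)*(-1152) = (-162 - 15)*(-1152) = -177*(-1152) = 203904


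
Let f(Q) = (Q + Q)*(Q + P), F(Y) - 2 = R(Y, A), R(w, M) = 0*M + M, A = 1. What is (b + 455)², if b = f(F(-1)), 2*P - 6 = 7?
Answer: 262144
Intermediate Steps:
P = 13/2 (P = 3 + (½)*7 = 3 + 7/2 = 13/2 ≈ 6.5000)
R(w, M) = M (R(w, M) = 0 + M = M)
F(Y) = 3 (F(Y) = 2 + 1 = 3)
f(Q) = 2*Q*(13/2 + Q) (f(Q) = (Q + Q)*(Q + 13/2) = (2*Q)*(13/2 + Q) = 2*Q*(13/2 + Q))
b = 57 (b = 3*(13 + 2*3) = 3*(13 + 6) = 3*19 = 57)
(b + 455)² = (57 + 455)² = 512² = 262144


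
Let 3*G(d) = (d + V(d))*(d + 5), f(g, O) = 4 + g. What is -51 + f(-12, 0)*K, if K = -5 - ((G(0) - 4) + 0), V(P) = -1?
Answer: -169/3 ≈ -56.333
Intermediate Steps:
G(d) = (-1 + d)*(5 + d)/3 (G(d) = ((d - 1)*(d + 5))/3 = ((-1 + d)*(5 + d))/3 = (-1 + d)*(5 + d)/3)
K = 2/3 (K = -5 - (((-5/3 + (1/3)*0**2 + (4/3)*0) - 4) + 0) = -5 - (((-5/3 + (1/3)*0 + 0) - 4) + 0) = -5 - (((-5/3 + 0 + 0) - 4) + 0) = -5 - ((-5/3 - 4) + 0) = -5 - (-17/3 + 0) = -5 - 1*(-17/3) = -5 + 17/3 = 2/3 ≈ 0.66667)
-51 + f(-12, 0)*K = -51 + (4 - 12)*(2/3) = -51 - 8*2/3 = -51 - 16/3 = -169/3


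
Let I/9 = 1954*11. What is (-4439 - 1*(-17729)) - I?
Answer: -180156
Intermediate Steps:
I = 193446 (I = 9*(1954*11) = 9*21494 = 193446)
(-4439 - 1*(-17729)) - I = (-4439 - 1*(-17729)) - 1*193446 = (-4439 + 17729) - 193446 = 13290 - 193446 = -180156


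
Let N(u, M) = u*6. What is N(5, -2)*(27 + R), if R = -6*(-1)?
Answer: 990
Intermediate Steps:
N(u, M) = 6*u
R = 6
N(5, -2)*(27 + R) = (6*5)*(27 + 6) = 30*33 = 990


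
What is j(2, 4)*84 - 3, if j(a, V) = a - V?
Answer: -171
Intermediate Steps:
j(2, 4)*84 - 3 = (2 - 1*4)*84 - 3 = (2 - 4)*84 - 3 = -2*84 - 3 = -168 - 3 = -171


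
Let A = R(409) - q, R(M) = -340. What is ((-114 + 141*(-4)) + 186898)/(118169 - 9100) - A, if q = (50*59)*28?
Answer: 9046369080/109069 ≈ 82942.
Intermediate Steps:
q = 82600 (q = 2950*28 = 82600)
A = -82940 (A = -340 - 1*82600 = -340 - 82600 = -82940)
((-114 + 141*(-4)) + 186898)/(118169 - 9100) - A = ((-114 + 141*(-4)) + 186898)/(118169 - 9100) - 1*(-82940) = ((-114 - 564) + 186898)/109069 + 82940 = (-678 + 186898)*(1/109069) + 82940 = 186220*(1/109069) + 82940 = 186220/109069 + 82940 = 9046369080/109069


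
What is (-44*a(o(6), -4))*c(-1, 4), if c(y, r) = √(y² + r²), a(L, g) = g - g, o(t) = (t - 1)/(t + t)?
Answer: 0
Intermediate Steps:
o(t) = (-1 + t)/(2*t) (o(t) = (-1 + t)/((2*t)) = (-1 + t)*(1/(2*t)) = (-1 + t)/(2*t))
a(L, g) = 0
c(y, r) = √(r² + y²)
(-44*a(o(6), -4))*c(-1, 4) = (-44*0)*√(4² + (-1)²) = 0*√(16 + 1) = 0*√17 = 0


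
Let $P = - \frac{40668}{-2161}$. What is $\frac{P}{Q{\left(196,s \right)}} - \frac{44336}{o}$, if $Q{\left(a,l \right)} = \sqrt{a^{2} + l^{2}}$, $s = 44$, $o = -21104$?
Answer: $\frac{2771}{1319} + \frac{10167 \sqrt{2522}}{5450042} \approx 2.1945$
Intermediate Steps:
$P = \frac{40668}{2161}$ ($P = \left(-40668\right) \left(- \frac{1}{2161}\right) = \frac{40668}{2161} \approx 18.819$)
$\frac{P}{Q{\left(196,s \right)}} - \frac{44336}{o} = \frac{40668}{2161 \sqrt{196^{2} + 44^{2}}} - \frac{44336}{-21104} = \frac{40668}{2161 \sqrt{38416 + 1936}} - - \frac{2771}{1319} = \frac{40668}{2161 \sqrt{40352}} + \frac{2771}{1319} = \frac{40668}{2161 \cdot 4 \sqrt{2522}} + \frac{2771}{1319} = \frac{40668 \frac{\sqrt{2522}}{10088}}{2161} + \frac{2771}{1319} = \frac{10167 \sqrt{2522}}{5450042} + \frac{2771}{1319} = \frac{2771}{1319} + \frac{10167 \sqrt{2522}}{5450042}$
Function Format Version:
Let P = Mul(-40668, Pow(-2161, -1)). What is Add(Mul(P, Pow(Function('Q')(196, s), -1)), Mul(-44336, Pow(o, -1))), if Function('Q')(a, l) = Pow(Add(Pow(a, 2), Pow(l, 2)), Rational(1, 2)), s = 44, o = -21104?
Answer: Add(Rational(2771, 1319), Mul(Rational(10167, 5450042), Pow(2522, Rational(1, 2)))) ≈ 2.1945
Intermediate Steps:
P = Rational(40668, 2161) (P = Mul(-40668, Rational(-1, 2161)) = Rational(40668, 2161) ≈ 18.819)
Add(Mul(P, Pow(Function('Q')(196, s), -1)), Mul(-44336, Pow(o, -1))) = Add(Mul(Rational(40668, 2161), Pow(Pow(Add(Pow(196, 2), Pow(44, 2)), Rational(1, 2)), -1)), Mul(-44336, Pow(-21104, -1))) = Add(Mul(Rational(40668, 2161), Pow(Pow(Add(38416, 1936), Rational(1, 2)), -1)), Mul(-44336, Rational(-1, 21104))) = Add(Mul(Rational(40668, 2161), Pow(Pow(40352, Rational(1, 2)), -1)), Rational(2771, 1319)) = Add(Mul(Rational(40668, 2161), Pow(Mul(4, Pow(2522, Rational(1, 2))), -1)), Rational(2771, 1319)) = Add(Mul(Rational(40668, 2161), Mul(Rational(1, 10088), Pow(2522, Rational(1, 2)))), Rational(2771, 1319)) = Add(Mul(Rational(10167, 5450042), Pow(2522, Rational(1, 2))), Rational(2771, 1319)) = Add(Rational(2771, 1319), Mul(Rational(10167, 5450042), Pow(2522, Rational(1, 2))))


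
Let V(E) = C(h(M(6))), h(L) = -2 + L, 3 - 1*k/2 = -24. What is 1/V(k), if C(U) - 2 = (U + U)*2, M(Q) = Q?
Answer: 1/18 ≈ 0.055556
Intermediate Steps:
k = 54 (k = 6 - 2*(-24) = 6 + 48 = 54)
C(U) = 2 + 4*U (C(U) = 2 + (U + U)*2 = 2 + (2*U)*2 = 2 + 4*U)
V(E) = 18 (V(E) = 2 + 4*(-2 + 6) = 2 + 4*4 = 2 + 16 = 18)
1/V(k) = 1/18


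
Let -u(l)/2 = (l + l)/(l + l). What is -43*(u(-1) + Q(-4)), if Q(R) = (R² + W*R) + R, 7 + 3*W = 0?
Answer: -2494/3 ≈ -831.33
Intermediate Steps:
W = -7/3 (W = -7/3 + (⅓)*0 = -7/3 + 0 = -7/3 ≈ -2.3333)
Q(R) = R² - 4*R/3 (Q(R) = (R² - 7*R/3) + R = R² - 4*R/3)
u(l) = -2 (u(l) = -2*(l + l)/(l + l) = -2*2*l/(2*l) = -2*2*l*1/(2*l) = -2*1 = -2)
-43*(u(-1) + Q(-4)) = -43*(-2 + (⅓)*(-4)*(-4 + 3*(-4))) = -43*(-2 + (⅓)*(-4)*(-4 - 12)) = -43*(-2 + (⅓)*(-4)*(-16)) = -43*(-2 + 64/3) = -43*58/3 = -2494/3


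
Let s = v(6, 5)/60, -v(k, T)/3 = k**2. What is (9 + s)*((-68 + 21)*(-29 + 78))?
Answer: -82908/5 ≈ -16582.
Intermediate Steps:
v(k, T) = -3*k**2
s = -9/5 (s = -3*6**2/60 = -3*36*(1/60) = -108*1/60 = -9/5 ≈ -1.8000)
(9 + s)*((-68 + 21)*(-29 + 78)) = (9 - 9/5)*((-68 + 21)*(-29 + 78)) = 36*(-47*49)/5 = (36/5)*(-2303) = -82908/5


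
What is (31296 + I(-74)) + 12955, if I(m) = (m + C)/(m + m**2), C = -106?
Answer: 119521861/2701 ≈ 44251.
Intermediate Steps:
I(m) = (-106 + m)/(m + m**2) (I(m) = (m - 106)/(m + m**2) = (-106 + m)/(m + m**2))
(31296 + I(-74)) + 12955 = (31296 + (-106 - 74)/((-74)*(1 - 74))) + 12955 = (31296 - 1/74*(-180)/(-73)) + 12955 = (31296 - 1/74*(-1/73)*(-180)) + 12955 = (31296 - 90/2701) + 12955 = 84530406/2701 + 12955 = 119521861/2701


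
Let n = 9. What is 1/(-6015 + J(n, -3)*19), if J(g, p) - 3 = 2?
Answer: -1/5920 ≈ -0.00016892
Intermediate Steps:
J(g, p) = 5 (J(g, p) = 3 + 2 = 5)
1/(-6015 + J(n, -3)*19) = 1/(-6015 + 5*19) = 1/(-6015 + 95) = 1/(-5920) = -1/5920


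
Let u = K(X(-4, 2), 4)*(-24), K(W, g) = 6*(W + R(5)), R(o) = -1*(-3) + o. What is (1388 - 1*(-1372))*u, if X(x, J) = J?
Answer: -3974400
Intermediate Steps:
R(o) = 3 + o
K(W, g) = 48 + 6*W (K(W, g) = 6*(W + (3 + 5)) = 6*(W + 8) = 6*(8 + W) = 48 + 6*W)
u = -1440 (u = (48 + 6*2)*(-24) = (48 + 12)*(-24) = 60*(-24) = -1440)
(1388 - 1*(-1372))*u = (1388 - 1*(-1372))*(-1440) = (1388 + 1372)*(-1440) = 2760*(-1440) = -3974400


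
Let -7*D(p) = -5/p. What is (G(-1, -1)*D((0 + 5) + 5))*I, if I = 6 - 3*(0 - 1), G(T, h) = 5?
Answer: 45/14 ≈ 3.2143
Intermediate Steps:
D(p) = 5/(7*p) (D(p) = -(-5)/(7*p) = 5/(7*p))
I = 9 (I = 6 - 3*(-1) = 6 + 3 = 9)
(G(-1, -1)*D((0 + 5) + 5))*I = (5*(5/(7*((0 + 5) + 5))))*9 = (5*(5/(7*(5 + 5))))*9 = (5*((5/7)/10))*9 = (5*((5/7)*(⅒)))*9 = (5*(1/14))*9 = (5/14)*9 = 45/14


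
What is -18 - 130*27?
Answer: -3528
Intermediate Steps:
-18 - 130*27 = -18 - 3510 = -3528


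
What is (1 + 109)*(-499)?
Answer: -54890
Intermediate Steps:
(1 + 109)*(-499) = 110*(-499) = -54890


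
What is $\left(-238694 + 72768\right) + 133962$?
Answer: $-31964$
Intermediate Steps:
$\left(-238694 + 72768\right) + 133962 = -165926 + 133962 = -31964$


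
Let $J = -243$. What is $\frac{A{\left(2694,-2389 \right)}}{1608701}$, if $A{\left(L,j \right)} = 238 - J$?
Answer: $\frac{481}{1608701} \approx 0.000299$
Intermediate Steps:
$A{\left(L,j \right)} = 481$ ($A{\left(L,j \right)} = 238 - -243 = 238 + 243 = 481$)
$\frac{A{\left(2694,-2389 \right)}}{1608701} = \frac{481}{1608701}$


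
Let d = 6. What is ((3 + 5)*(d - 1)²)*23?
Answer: 4600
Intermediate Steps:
((3 + 5)*(d - 1)²)*23 = ((3 + 5)*(6 - 1)²)*23 = (8*5²)*23 = (8*25)*23 = 200*23 = 4600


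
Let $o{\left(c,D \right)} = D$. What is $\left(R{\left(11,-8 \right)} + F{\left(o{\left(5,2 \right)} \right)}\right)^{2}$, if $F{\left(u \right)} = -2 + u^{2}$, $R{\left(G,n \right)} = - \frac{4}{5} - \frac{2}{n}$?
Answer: $\frac{841}{400} \approx 2.1025$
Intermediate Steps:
$R{\left(G,n \right)} = - \frac{4}{5} - \frac{2}{n}$ ($R{\left(G,n \right)} = \left(-4\right) \frac{1}{5} - \frac{2}{n} = - \frac{4}{5} - \frac{2}{n}$)
$\left(R{\left(11,-8 \right)} + F{\left(o{\left(5,2 \right)} \right)}\right)^{2} = \left(\left(- \frac{4}{5} - \frac{2}{-8}\right) - \left(2 - 2^{2}\right)\right)^{2} = \left(\left(- \frac{4}{5} - - \frac{1}{4}\right) + \left(-2 + 4\right)\right)^{2} = \left(\left(- \frac{4}{5} + \frac{1}{4}\right) + 2\right)^{2} = \left(- \frac{11}{20} + 2\right)^{2} = \left(\frac{29}{20}\right)^{2} = \frac{841}{400}$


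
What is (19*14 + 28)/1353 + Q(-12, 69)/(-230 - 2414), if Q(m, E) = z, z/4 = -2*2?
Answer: 66582/298111 ≈ 0.22335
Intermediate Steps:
z = -16 (z = 4*(-2*2) = 4*(-4) = -16)
Q(m, E) = -16
(19*14 + 28)/1353 + Q(-12, 69)/(-230 - 2414) = (19*14 + 28)/1353 - 16/(-230 - 2414) = (266 + 28)*(1/1353) - 16/(-2644) = 294*(1/1353) - 16*(-1/2644) = 98/451 + 4/661 = 66582/298111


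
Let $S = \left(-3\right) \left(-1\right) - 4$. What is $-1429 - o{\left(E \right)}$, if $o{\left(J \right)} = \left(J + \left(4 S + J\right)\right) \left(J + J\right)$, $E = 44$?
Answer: $-8821$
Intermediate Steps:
$S = -1$ ($S = 3 - 4 = -1$)
$o{\left(J \right)} = 2 J \left(-4 + 2 J\right)$ ($o{\left(J \right)} = \left(J + \left(4 \left(-1\right) + J\right)\right) \left(J + J\right) = \left(J + \left(-4 + J\right)\right) 2 J = \left(-4 + 2 J\right) 2 J = 2 J \left(-4 + 2 J\right)$)
$-1429 - o{\left(E \right)} = -1429 - 4 \cdot 44 \left(-2 + 44\right) = -1429 - 4 \cdot 44 \cdot 42 = -1429 - 7392 = -8821$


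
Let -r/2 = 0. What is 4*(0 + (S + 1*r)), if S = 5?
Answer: 20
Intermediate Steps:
r = 0 (r = -2*0 = 0)
4*(0 + (S + 1*r)) = 4*(0 + (5 + 1*0)) = 4*(0 + (5 + 0)) = 4*(0 + 5) = 4*5 = 20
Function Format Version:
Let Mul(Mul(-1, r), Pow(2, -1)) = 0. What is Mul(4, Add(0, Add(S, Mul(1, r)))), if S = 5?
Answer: 20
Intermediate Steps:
r = 0 (r = Mul(-2, 0) = 0)
Mul(4, Add(0, Add(S, Mul(1, r)))) = Mul(4, Add(0, Add(5, Mul(1, 0)))) = Mul(4, Add(0, Add(5, 0))) = Mul(4, Add(0, 5)) = Mul(4, 5) = 20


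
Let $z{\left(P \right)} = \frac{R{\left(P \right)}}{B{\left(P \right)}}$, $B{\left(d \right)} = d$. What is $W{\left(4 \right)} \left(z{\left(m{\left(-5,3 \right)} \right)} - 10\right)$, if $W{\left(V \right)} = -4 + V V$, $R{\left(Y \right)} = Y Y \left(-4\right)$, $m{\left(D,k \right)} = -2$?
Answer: $-24$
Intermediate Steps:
$R{\left(Y \right)} = - 4 Y^{2}$ ($R{\left(Y \right)} = Y^{2} \left(-4\right) = - 4 Y^{2}$)
$W{\left(V \right)} = -4 + V^{2}$
$z{\left(P \right)} = - 4 P$ ($z{\left(P \right)} = \frac{\left(-4\right) P^{2}}{P} = - 4 P$)
$W{\left(4 \right)} \left(z{\left(m{\left(-5,3 \right)} \right)} - 10\right) = \left(-4 + 4^{2}\right) \left(\left(-4\right) \left(-2\right) - 10\right) = \left(-4 + 16\right) \left(8 - 10\right) = 12 \left(-2\right) = -24$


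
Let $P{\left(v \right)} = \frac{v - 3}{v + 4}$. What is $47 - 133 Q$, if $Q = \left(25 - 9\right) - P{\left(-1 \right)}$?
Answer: $- \frac{6775}{3} \approx -2258.3$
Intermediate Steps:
$P{\left(v \right)} = \frac{-3 + v}{4 + v}$
$Q = \frac{52}{3}$ ($Q = \left(25 - 9\right) - \frac{-3 - 1}{4 - 1} = 16 - \frac{1}{3} \left(-4\right) = 16 - - \frac{4}{3} = 16 + \frac{4}{3} = \frac{52}{3} \approx 17.333$)
$47 - 133 Q = 47 - \frac{6916}{3} = - \frac{6775}{3}$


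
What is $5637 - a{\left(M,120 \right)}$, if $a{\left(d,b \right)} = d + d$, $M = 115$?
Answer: $5407$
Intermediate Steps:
$a{\left(d,b \right)} = 2 d$
$5637 - a{\left(M,120 \right)} = 5637 - 2 \cdot 115 = 5637 - 230 = 5407$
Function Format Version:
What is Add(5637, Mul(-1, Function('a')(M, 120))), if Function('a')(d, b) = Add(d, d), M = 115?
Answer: 5407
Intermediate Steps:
Function('a')(d, b) = Mul(2, d)
Add(5637, Mul(-1, Function('a')(M, 120))) = Add(5637, Mul(-1, Mul(2, 115))) = Add(5637, Mul(-1, 230)) = Add(5637, -230) = 5407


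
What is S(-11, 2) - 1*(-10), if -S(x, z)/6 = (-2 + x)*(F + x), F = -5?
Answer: -1238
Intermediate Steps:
S(x, z) = -6*(-5 + x)*(-2 + x) (S(x, z) = -6*(-2 + x)*(-5 + x) = -6*(-5 + x)*(-2 + x))
S(-11, 2) - 1*(-10) = (-60 - 6*(-11)**2 + 42*(-11)) - 1*(-10) = (-60 - 6*121 - 462) + 10 = (-60 - 726 - 462) + 10 = -1248 + 10 = -1238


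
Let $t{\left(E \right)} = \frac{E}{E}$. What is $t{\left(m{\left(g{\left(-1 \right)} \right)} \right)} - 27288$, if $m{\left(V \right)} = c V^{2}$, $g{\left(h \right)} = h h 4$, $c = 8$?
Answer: $-27287$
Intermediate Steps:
$g{\left(h \right)} = 4 h^{2}$ ($g{\left(h \right)} = h^{2} \cdot 4 = 4 h^{2}$)
$m{\left(V \right)} = 8 V^{2}$
$t{\left(E \right)} = 1$
$t{\left(m{\left(g{\left(-1 \right)} \right)} \right)} - 27288 = 1 - 27288 = -27287$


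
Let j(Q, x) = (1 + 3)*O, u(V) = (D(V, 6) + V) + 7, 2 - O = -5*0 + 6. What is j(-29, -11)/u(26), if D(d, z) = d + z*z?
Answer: -16/95 ≈ -0.16842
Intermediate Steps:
D(d, z) = d + z²
O = -4 (O = 2 - (-5*0 + 6) = 2 - (0 + 6) = 2 - 1*6 = 2 - 6 = -4)
u(V) = 43 + 2*V (u(V) = ((V + 6²) + V) + 7 = ((V + 36) + V) + 7 = ((36 + V) + V) + 7 = (36 + 2*V) + 7 = 43 + 2*V)
j(Q, x) = -16 (j(Q, x) = (1 + 3)*(-4) = 4*(-4) = -16)
j(-29, -11)/u(26) = -16/(43 + 2*26) = -16/(43 + 52) = -16/95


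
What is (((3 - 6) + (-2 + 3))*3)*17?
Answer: -102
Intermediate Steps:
(((3 - 6) + (-2 + 3))*3)*17 = ((-3 + 1)*3)*17 = -2*3*17 = -6*17 = -102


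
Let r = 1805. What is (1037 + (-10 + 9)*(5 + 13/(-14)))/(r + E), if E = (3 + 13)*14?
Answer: 14461/28406 ≈ 0.50908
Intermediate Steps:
E = 224 (E = 16*14 = 224)
(1037 + (-10 + 9)*(5 + 13/(-14)))/(r + E) = (1037 + (-10 + 9)*(5 + 13/(-14)))/(1805 + 224) = (1037 - (5 + 13*(-1/14)))/2029 = (1037 - (5 - 13/14))*(1/2029) = (1037 - 1*57/14)*(1/2029) = (1037 - 57/14)*(1/2029) = (14461/14)*(1/2029) = 14461/28406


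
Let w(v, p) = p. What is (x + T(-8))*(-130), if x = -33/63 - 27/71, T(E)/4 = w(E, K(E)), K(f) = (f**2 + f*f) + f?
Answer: -92863160/1491 ≈ -62282.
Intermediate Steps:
K(f) = f + 2*f**2 (K(f) = (f**2 + f**2) + f = 2*f**2 + f = f + 2*f**2)
T(E) = 4*E*(1 + 2*E) (T(E) = 4*(E*(1 + 2*E)) = 4*E*(1 + 2*E))
x = -1348/1491 (x = -33*1/63 - 27*1/71 = -11/21 - 27/71 = -1348/1491 ≈ -0.90409)
(x + T(-8))*(-130) = (-1348/1491 + 4*(-8)*(1 + 2*(-8)))*(-130) = (-1348/1491 + 4*(-8)*(1 - 16))*(-130) = (-1348/1491 + 4*(-8)*(-15))*(-130) = (-1348/1491 + 480)*(-130) = (714332/1491)*(-130) = -92863160/1491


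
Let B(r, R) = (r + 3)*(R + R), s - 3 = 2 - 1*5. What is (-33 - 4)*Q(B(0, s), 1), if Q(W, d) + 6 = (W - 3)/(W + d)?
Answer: 333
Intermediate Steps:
s = 0 (s = 3 + (2 - 1*5) = 3 + (2 - 5) = 3 - 3 = 0)
B(r, R) = 2*R*(3 + r) (B(r, R) = (3 + r)*(2*R) = 2*R*(3 + r))
Q(W, d) = -6 + (-3 + W)/(W + d) (Q(W, d) = -6 + (W - 3)/(W + d) = -6 + (-3 + W)/(W + d))
(-33 - 4)*Q(B(0, s), 1) = (-33 - 4)*((-3 - 6*1 - 10*0*(3 + 0))/(2*0*(3 + 0) + 1)) = -37*(-3 - 6 - 10*0*3)/(2*0*3 + 1) = -37*(-3 - 6 - 5*0)/(0 + 1) = -37*(-3 - 6 + 0)/1 = -37*(-9) = 333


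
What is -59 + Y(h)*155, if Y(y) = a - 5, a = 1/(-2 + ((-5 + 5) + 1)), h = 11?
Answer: -989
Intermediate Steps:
a = -1 (a = 1/(-2 + (0 + 1)) = 1/(-2 + 1) = 1/(-1) = -1)
Y(y) = -6 (Y(y) = -1 - 5 = -6)
-59 + Y(h)*155 = -59 - 6*155 = -59 - 930 = -989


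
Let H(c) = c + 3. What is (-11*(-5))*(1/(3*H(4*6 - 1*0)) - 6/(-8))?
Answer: 13585/324 ≈ 41.929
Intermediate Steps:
H(c) = 3 + c
(-11*(-5))*(1/(3*H(4*6 - 1*0)) - 6/(-8)) = (-11*(-5))*(1/(3*(3 + (4*6 - 1*0))) - 6/(-8)) = 55*(1/(3*(3 + (24 + 0))) - 6*(-1/8)) = 55*(1/(3*(3 + 24)) + 3/4) = 55*((1/3)/27 + 3/4) = 55*((1/3)*(1/27) + 3/4) = 55*(1/81 + 3/4) = 55*(247/324) = 13585/324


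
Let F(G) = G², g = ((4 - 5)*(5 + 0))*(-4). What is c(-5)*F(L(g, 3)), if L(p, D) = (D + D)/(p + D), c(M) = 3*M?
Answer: -540/529 ≈ -1.0208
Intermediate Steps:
g = 20 (g = -1*5*(-4) = -5*(-4) = 20)
L(p, D) = 2*D/(D + p) (L(p, D) = (2*D)/(D + p) = 2*D/(D + p))
c(-5)*F(L(g, 3)) = (3*(-5))*(2*3/(3 + 20))² = -15*(2*3/23)² = -15*(2*3*(1/23))² = -15*(6/23)² = -15*36/529 = -540/529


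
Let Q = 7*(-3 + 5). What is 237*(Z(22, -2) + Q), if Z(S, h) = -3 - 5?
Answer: 1422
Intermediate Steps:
Z(S, h) = -8
Q = 14 (Q = 7*2 = 14)
237*(Z(22, -2) + Q) = 237*(-8 + 14) = 237*6 = 1422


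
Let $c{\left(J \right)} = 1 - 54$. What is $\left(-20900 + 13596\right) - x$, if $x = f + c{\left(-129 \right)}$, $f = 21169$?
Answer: $-28420$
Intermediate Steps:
$c{\left(J \right)} = -53$
$x = 21116$ ($x = 21169 - 53 = 21116$)
$\left(-20900 + 13596\right) - x = \left(-20900 + 13596\right) - 21116 = -7304 - 21116 = -28420$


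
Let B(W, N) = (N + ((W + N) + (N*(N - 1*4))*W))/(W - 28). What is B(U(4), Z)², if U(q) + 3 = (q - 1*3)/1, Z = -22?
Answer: 14161/9 ≈ 1573.4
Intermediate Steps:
U(q) = -6 + q (U(q) = -3 + (q - 1*3)/1 = -3 + (q - 3)*1 = -3 + (-3 + q)*1 = -3 + (-3 + q) = -6 + q)
B(W, N) = (W + 2*N + N*W*(-4 + N))/(-28 + W) (B(W, N) = (N + ((N + W) + (N*(N - 4))*W))/(-28 + W) = (N + ((N + W) + (N*(-4 + N))*W))/(-28 + W) = (N + ((N + W) + N*W*(-4 + N)))/(-28 + W) = (N + (N + W + N*W*(-4 + N)))/(-28 + W) = (W + 2*N + N*W*(-4 + N))/(-28 + W))
B(U(4), Z)² = (((-6 + 4) + 2*(-22) + (-6 + 4)*(-22)² - 4*(-22)*(-6 + 4))/(-28 + (-6 + 4)))² = ((-2 - 44 - 2*484 - 4*(-22)*(-2))/(-28 - 2))² = ((-2 - 44 - 968 - 176)/(-30))² = (-1/30*(-1190))² = (119/3)² = 14161/9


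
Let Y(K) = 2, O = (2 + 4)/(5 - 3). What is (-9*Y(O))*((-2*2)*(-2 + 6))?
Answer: 288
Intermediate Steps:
O = 3 (O = 6/2 = 6*(½) = 3)
(-9*Y(O))*((-2*2)*(-2 + 6)) = (-9*2)*((-2*2)*(-2 + 6)) = -(-72)*4 = -18*(-16) = 288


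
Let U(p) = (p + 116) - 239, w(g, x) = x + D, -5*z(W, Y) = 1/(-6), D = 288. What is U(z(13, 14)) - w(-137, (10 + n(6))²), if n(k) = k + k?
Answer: -26849/30 ≈ -894.97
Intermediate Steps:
z(W, Y) = 1/30 (z(W, Y) = -⅕/(-6) = -⅕*(-⅙) = 1/30)
n(k) = 2*k
w(g, x) = 288 + x (w(g, x) = x + 288 = 288 + x)
U(p) = -123 + p (U(p) = (116 + p) - 239 = -123 + p)
U(z(13, 14)) - w(-137, (10 + n(6))²) = (-123 + 1/30) - (288 + (10 + 2*6)²) = -3689/30 - (288 + (10 + 12)²) = -3689/30 - (288 + 22²) = -3689/30 - (288 + 484) = -3689/30 - 1*772 = -3689/30 - 772 = -26849/30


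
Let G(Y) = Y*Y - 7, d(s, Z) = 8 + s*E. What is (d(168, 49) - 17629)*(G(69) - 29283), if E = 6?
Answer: 407500277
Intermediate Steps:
d(s, Z) = 8 + 6*s (d(s, Z) = 8 + s*6 = 8 + 6*s)
G(Y) = -7 + Y**2 (G(Y) = Y**2 - 7 = -7 + Y**2)
(d(168, 49) - 17629)*(G(69) - 29283) = ((8 + 6*168) - 17629)*((-7 + 69**2) - 29283) = ((8 + 1008) - 17629)*((-7 + 4761) - 29283) = (1016 - 17629)*(4754 - 29283) = -16613*(-24529) = 407500277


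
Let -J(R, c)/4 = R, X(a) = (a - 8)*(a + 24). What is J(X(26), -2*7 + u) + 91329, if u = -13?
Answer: 87729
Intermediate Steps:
X(a) = (-8 + a)*(24 + a)
J(R, c) = -4*R
J(X(26), -2*7 + u) + 91329 = -4*(-192 + 26² + 16*26) + 91329 = -4*(-192 + 676 + 416) + 91329 = -4*900 + 91329 = -3600 + 91329 = 87729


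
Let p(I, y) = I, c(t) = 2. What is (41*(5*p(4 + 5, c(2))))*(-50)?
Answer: -92250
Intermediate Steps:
(41*(5*p(4 + 5, c(2))))*(-50) = (41*(5*(4 + 5)))*(-50) = (41*(5*9))*(-50) = (41*45)*(-50) = 1845*(-50) = -92250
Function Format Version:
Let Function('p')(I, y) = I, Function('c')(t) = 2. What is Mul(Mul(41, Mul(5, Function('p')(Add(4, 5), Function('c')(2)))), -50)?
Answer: -92250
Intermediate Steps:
Mul(Mul(41, Mul(5, Function('p')(Add(4, 5), Function('c')(2)))), -50) = Mul(Mul(41, Mul(5, Add(4, 5))), -50) = Mul(Mul(41, Mul(5, 9)), -50) = Mul(Mul(41, 45), -50) = Mul(1845, -50) = -92250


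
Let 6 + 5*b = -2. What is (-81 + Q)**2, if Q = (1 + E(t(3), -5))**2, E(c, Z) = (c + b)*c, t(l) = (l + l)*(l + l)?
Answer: 1474620211814656/625 ≈ 2.3594e+12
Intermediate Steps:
b = -8/5 (b = -6/5 + (1/5)*(-2) = -6/5 - 2/5 = -8/5 ≈ -1.6000)
t(l) = 4*l**2 (t(l) = (2*l)*(2*l) = 4*l**2)
E(c, Z) = c*(-8/5 + c) (E(c, Z) = (c - 8/5)*c = (-8/5 + c)*c = c*(-8/5 + c))
Q = 38402809/25 (Q = (1 + (4*3**2)*(-8 + 5*(4*3**2))/5)**2 = (1 + (4*9)*(-8 + 5*(4*9))/5)**2 = (1 + (1/5)*36*(-8 + 5*36))**2 = (1 + (1/5)*36*(-8 + 180))**2 = (1 + (1/5)*36*172)**2 = (1 + 6192/5)**2 = (6197/5)**2 = 38402809/25 ≈ 1.5361e+6)
(-81 + Q)**2 = (-81 + 38402809/25)**2 = (38400784/25)**2 = 1474620211814656/625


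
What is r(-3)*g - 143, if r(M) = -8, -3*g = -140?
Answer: -1549/3 ≈ -516.33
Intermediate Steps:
g = 140/3 (g = -⅓*(-140) = 140/3 ≈ 46.667)
r(-3)*g - 143 = -8*140/3 - 143 = -1120/3 - 143 = -1549/3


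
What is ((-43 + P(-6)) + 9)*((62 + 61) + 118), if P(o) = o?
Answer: -9640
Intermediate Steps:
((-43 + P(-6)) + 9)*((62 + 61) + 118) = ((-43 - 6) + 9)*((62 + 61) + 118) = (-49 + 9)*(123 + 118) = -40*241 = -9640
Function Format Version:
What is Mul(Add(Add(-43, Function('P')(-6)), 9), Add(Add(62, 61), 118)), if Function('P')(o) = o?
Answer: -9640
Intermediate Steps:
Mul(Add(Add(-43, Function('P')(-6)), 9), Add(Add(62, 61), 118)) = Mul(Add(Add(-43, -6), 9), Add(Add(62, 61), 118)) = Mul(Add(-49, 9), Add(123, 118)) = Mul(-40, 241) = -9640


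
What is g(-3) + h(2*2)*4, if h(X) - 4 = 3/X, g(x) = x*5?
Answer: 4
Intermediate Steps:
g(x) = 5*x
h(X) = 4 + 3/X
g(-3) + h(2*2)*4 = 5*(-3) + (4 + 3/((2*2)))*4 = -15 + (4 + 3/4)*4 = -15 + (19/4)*4 = -15 + 19 = 4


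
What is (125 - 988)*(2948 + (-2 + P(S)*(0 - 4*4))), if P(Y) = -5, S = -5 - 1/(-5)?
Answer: -2611438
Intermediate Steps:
S = -24/5 (S = -5 - 1*(-⅕) = -5 + ⅕ = -24/5 ≈ -4.8000)
(125 - 988)*(2948 + (-2 + P(S)*(0 - 4*4))) = (125 - 988)*(2948 + (-2 - 5*(0 - 4*4))) = -863*(2948 + (-2 - 5*(0 - 16))) = -863*(2948 + (-2 - 5*(-16))) = -863*(2948 + (-2 + 80)) = -863*(2948 + 78) = -863*3026 = -2611438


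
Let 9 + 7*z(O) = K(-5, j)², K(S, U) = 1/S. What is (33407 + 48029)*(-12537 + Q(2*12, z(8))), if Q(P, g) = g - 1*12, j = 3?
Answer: -25551115052/25 ≈ -1.0220e+9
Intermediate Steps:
z(O) = -32/25 (z(O) = -9/7 + (1/(-5))²/7 = -9/7 + (-⅕)²/7 = -9/7 + (⅐)*(1/25) = -9/7 + 1/175 = -32/25)
Q(P, g) = -12 + g (Q(P, g) = g - 12 = -12 + g)
(33407 + 48029)*(-12537 + Q(2*12, z(8))) = (33407 + 48029)*(-12537 + (-12 - 32/25)) = 81436*(-12537 - 332/25) = 81436*(-313757/25) = -25551115052/25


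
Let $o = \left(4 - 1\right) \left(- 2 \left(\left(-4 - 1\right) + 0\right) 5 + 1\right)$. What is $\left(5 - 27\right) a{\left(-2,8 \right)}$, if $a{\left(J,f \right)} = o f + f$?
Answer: $-27104$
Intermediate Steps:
$o = 153$ ($o = 3 \left(- 2 \left(-5 + 0\right) 5 + 1\right) = 3 \left(\left(-2\right) \left(-5\right) 5 + 1\right) = 3 \left(10 \cdot 5 + 1\right) = 3 \left(50 + 1\right) = 3 \cdot 51 = 153$)
$a{\left(J,f \right)} = 154 f$ ($a{\left(J,f \right)} = 153 f + f = 154 f$)
$\left(5 - 27\right) a{\left(-2,8 \right)} = \left(5 - 27\right) 154 \cdot 8 = \left(-22\right) 1232 = -27104$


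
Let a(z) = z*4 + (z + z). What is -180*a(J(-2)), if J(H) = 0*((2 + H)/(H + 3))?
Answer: 0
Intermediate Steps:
J(H) = 0 (J(H) = 0*((2 + H)/(3 + H)) = 0)
a(z) = 6*z (a(z) = 4*z + 2*z = 6*z)
-180*a(J(-2)) = -1080*0 = -180*0 = 0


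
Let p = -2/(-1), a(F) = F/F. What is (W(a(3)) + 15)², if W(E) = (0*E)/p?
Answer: 225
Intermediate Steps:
a(F) = 1
p = 2 (p = -2*(-1) = 2)
W(E) = 0 (W(E) = (0*E)/2 = 0*(½) = 0)
(W(a(3)) + 15)² = (0 + 15)² = 15² = 225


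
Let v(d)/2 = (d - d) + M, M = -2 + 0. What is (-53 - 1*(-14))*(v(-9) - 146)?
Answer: 5850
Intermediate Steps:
M = -2
v(d) = -4 (v(d) = 2*((d - d) - 2) = 2*(0 - 2) = 2*(-2) = -4)
(-53 - 1*(-14))*(v(-9) - 146) = (-53 - 1*(-14))*(-4 - 146) = (-53 + 14)*(-150) = -39*(-150) = 5850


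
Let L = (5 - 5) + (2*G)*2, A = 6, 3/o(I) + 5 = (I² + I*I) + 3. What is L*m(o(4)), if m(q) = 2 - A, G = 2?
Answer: -32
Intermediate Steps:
o(I) = 3/(-2 + 2*I²) (o(I) = 3/(-5 + ((I² + I*I) + 3)) = 3/(-5 + ((I² + I²) + 3)) = 3/(-5 + (2*I² + 3)) = 3/(-5 + (3 + 2*I²)) = 3/(-2 + 2*I²))
m(q) = -4 (m(q) = 2 - 1*6 = 2 - 6 = -4)
L = 8 (L = (5 - 5) + (2*2)*2 = 0 + 4*2 = 0 + 8 = 8)
L*m(o(4)) = 8*(-4) = -32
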